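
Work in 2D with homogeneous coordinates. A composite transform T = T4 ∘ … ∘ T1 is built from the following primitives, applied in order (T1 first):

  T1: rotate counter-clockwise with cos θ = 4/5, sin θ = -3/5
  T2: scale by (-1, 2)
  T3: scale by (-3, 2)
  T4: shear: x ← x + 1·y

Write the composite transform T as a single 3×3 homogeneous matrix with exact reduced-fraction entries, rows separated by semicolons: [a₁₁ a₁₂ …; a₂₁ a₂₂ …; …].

T1 = [4/5 3/5 0; -3/5 4/5 0; 0 0 1]
T2·T1 = [-4/5 -3/5 0; -6/5 8/5 0; 0 0 1]
T3·…·T1 = [12/5 9/5 0; -12/5 16/5 0; 0 0 1]
T4·…·T1 = [0 5 0; -12/5 16/5 0; 0 0 1]

T = [0 5 0; -12/5 16/5 0; 0 0 1]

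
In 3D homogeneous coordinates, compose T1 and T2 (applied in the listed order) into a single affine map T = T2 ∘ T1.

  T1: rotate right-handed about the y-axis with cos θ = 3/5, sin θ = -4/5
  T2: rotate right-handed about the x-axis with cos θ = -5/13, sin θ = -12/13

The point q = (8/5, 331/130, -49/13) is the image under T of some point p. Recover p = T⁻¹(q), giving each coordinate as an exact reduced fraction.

p = (4, 5/2, 1)

T1 = [3/5 0 -4/5 0; 0 1 0 0; 4/5 0 3/5 0; 0 0 0 1]
T2·T1 = [3/5 0 -4/5 0; 48/65 -5/13 36/65 0; -4/13 -12/13 -3/13 0; 0 0 0 1]
det M = 1; M⁻¹ = [3/5 48/65 -4/13 0; 0 -5/13 -12/13 0; -4/5 36/65 -3/13 0; 0 0 0 1]
M⁻¹ · (8/5, 331/130, -49/13)ᵀ = (4, 5/2, 1)ᵀ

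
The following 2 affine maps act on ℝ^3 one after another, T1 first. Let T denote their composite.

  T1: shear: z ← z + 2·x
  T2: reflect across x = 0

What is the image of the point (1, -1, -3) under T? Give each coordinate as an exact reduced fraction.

T1 shear: z ← z + 2·x: (1, -1, -3) → (1, -1, -1)
T2 reflect across x = 0: (1, -1, -1) → (-1, -1, -1)

T(p) = (-1, -1, -1)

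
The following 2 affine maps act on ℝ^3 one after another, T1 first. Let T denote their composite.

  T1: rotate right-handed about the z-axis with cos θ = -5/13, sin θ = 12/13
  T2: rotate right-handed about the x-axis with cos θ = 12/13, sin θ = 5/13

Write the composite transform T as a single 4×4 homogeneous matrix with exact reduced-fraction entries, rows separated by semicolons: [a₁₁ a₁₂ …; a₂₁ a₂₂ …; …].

T1 = [-5/13 -12/13 0 0; 12/13 -5/13 0 0; 0 0 1 0; 0 0 0 1]
T2·T1 = [-5/13 -12/13 0 0; 144/169 -60/169 -5/13 0; 60/169 -25/169 12/13 0; 0 0 0 1]

T = [-5/13 -12/13 0 0; 144/169 -60/169 -5/13 0; 60/169 -25/169 12/13 0; 0 0 0 1]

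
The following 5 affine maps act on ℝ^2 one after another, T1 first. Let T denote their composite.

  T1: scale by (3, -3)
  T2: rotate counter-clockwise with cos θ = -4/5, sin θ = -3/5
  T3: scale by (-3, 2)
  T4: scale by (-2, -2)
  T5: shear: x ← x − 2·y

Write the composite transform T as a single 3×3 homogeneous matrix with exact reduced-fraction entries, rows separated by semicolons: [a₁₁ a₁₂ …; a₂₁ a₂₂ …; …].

T1 = [3 0 0; 0 -3 0; 0 0 1]
T2·T1 = [-12/5 -9/5 0; -9/5 12/5 0; 0 0 1]
T3·…·T1 = [36/5 27/5 0; -18/5 24/5 0; 0 0 1]
T4·…·T1 = [-72/5 -54/5 0; 36/5 -48/5 0; 0 0 1]
T5·…·T1 = [-144/5 42/5 0; 36/5 -48/5 0; 0 0 1]

T = [-144/5 42/5 0; 36/5 -48/5 0; 0 0 1]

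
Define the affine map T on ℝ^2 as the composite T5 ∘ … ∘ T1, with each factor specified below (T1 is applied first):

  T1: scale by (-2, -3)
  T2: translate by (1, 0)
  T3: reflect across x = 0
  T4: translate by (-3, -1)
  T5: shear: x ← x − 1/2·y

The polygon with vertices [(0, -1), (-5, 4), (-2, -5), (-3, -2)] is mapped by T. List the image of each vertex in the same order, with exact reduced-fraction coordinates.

T1 scale by (-2, -3): (0, -1) → (0, 3); (-5, 4) → (10, -12); (-2, -5) → (4, 15); (-3, -2) → (6, 6)
T2 translate by (1, 0): (0, 3) → (1, 3); (10, -12) → (11, -12); (4, 15) → (5, 15); (6, 6) → (7, 6)
T3 reflect across x = 0: (1, 3) → (-1, 3); (11, -12) → (-11, -12); (5, 15) → (-5, 15); (7, 6) → (-7, 6)
T4 translate by (-3, -1): (-1, 3) → (-4, 2); (-11, -12) → (-14, -13); (-5, 15) → (-8, 14); (-7, 6) → (-10, 5)
T5 shear: x ← x − 1/2·y: (-4, 2) → (-5, 2); (-14, -13) → (-15/2, -13); (-8, 14) → (-15, 14); (-10, 5) → (-25/2, 5)

image vertices: (-5, 2), (-15/2, -13), (-15, 14), (-25/2, 5)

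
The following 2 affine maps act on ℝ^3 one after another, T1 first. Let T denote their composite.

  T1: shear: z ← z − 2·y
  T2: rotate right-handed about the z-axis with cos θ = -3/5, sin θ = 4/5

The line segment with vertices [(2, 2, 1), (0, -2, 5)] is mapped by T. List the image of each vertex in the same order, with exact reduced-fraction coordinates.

T1 shear: z ← z − 2·y: (2, 2, 1) → (2, 2, -3); (0, -2, 5) → (0, -2, 9)
T2 rotate right-handed about the z-axis with cos θ = -3/5, sin θ = 4/5: (2, 2, -3) → (-14/5, 2/5, -3); (0, -2, 9) → (8/5, 6/5, 9)

image vertices: (-14/5, 2/5, -3), (8/5, 6/5, 9)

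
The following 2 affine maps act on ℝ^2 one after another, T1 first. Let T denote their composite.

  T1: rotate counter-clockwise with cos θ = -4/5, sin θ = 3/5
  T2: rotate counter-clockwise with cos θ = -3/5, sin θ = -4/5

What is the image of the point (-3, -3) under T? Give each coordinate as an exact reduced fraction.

T(p) = (-51/25, -93/25)

T1 rotate counter-clockwise with cos θ = -4/5, sin θ = 3/5: (-3, -3) → (21/5, 3/5)
T2 rotate counter-clockwise with cos θ = -3/5, sin θ = -4/5: (21/5, 3/5) → (-51/25, -93/25)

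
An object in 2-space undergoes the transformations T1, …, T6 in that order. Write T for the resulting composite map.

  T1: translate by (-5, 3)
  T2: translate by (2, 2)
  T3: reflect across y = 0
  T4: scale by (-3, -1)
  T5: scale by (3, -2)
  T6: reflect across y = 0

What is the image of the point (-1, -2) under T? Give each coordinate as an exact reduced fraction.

T(p) = (36, 6)

T1 translate by (-5, 3): (-1, -2) → (-6, 1)
T2 translate by (2, 2): (-6, 1) → (-4, 3)
T3 reflect across y = 0: (-4, 3) → (-4, -3)
T4 scale by (-3, -1): (-4, -3) → (12, 3)
T5 scale by (3, -2): (12, 3) → (36, -6)
T6 reflect across y = 0: (36, -6) → (36, 6)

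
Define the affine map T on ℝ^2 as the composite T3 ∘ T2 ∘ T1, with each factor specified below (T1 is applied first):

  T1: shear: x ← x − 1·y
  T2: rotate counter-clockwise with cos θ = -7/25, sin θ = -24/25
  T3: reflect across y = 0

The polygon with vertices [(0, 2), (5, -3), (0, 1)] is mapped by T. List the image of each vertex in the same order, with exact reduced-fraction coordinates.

T1 shear: x ← x − 1·y: (0, 2) → (-2, 2); (5, -3) → (8, -3); (0, 1) → (-1, 1)
T2 rotate counter-clockwise with cos θ = -7/25, sin θ = -24/25: (-2, 2) → (62/25, 34/25); (8, -3) → (-128/25, -171/25); (-1, 1) → (31/25, 17/25)
T3 reflect across y = 0: (62/25, 34/25) → (62/25, -34/25); (-128/25, -171/25) → (-128/25, 171/25); (31/25, 17/25) → (31/25, -17/25)

image vertices: (62/25, -34/25), (-128/25, 171/25), (31/25, -17/25)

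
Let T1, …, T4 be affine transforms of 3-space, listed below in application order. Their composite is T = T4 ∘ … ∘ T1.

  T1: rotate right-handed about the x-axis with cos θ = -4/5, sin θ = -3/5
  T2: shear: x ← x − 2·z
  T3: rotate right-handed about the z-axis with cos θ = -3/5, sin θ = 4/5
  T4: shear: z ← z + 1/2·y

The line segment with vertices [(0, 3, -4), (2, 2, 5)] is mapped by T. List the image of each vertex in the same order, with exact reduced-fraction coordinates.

T1 rotate right-handed about the x-axis with cos θ = -4/5, sin θ = -3/5: (0, 3, -4) → (0, -24/5, 7/5); (2, 2, 5) → (2, 7/5, -26/5)
T2 shear: x ← x − 2·z: (0, -24/5, 7/5) → (-14/5, -24/5, 7/5); (2, 7/5, -26/5) → (62/5, 7/5, -26/5)
T3 rotate right-handed about the z-axis with cos θ = -3/5, sin θ = 4/5: (-14/5, -24/5, 7/5) → (138/25, 16/25, 7/5); (62/5, 7/5, -26/5) → (-214/25, 227/25, -26/5)
T4 shear: z ← z + 1/2·y: (138/25, 16/25, 7/5) → (138/25, 16/25, 43/25); (-214/25, 227/25, -26/5) → (-214/25, 227/25, -33/50)

image vertices: (138/25, 16/25, 43/25), (-214/25, 227/25, -33/50)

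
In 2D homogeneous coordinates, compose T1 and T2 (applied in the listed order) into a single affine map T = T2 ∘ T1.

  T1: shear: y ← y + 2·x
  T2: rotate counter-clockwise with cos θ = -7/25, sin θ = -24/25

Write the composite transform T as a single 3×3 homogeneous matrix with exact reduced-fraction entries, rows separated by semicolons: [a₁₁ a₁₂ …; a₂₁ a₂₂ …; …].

T = [41/25 24/25 0; -38/25 -7/25 0; 0 0 1]

T1 = [1 0 0; 2 1 0; 0 0 1]
T2·T1 = [41/25 24/25 0; -38/25 -7/25 0; 0 0 1]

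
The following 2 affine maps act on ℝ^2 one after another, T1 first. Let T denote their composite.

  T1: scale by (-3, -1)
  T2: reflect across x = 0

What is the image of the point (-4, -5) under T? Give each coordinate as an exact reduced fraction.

T(p) = (-12, 5)

T1 scale by (-3, -1): (-4, -5) → (12, 5)
T2 reflect across x = 0: (12, 5) → (-12, 5)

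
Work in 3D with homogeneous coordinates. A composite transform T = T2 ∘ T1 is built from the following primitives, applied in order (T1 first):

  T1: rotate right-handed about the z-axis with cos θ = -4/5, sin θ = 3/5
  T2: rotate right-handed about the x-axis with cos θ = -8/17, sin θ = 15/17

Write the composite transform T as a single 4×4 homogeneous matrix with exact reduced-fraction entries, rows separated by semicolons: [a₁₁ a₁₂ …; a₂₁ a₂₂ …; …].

T1 = [-4/5 -3/5 0 0; 3/5 -4/5 0 0; 0 0 1 0; 0 0 0 1]
T2·T1 = [-4/5 -3/5 0 0; -24/85 32/85 -15/17 0; 9/17 -12/17 -8/17 0; 0 0 0 1]

T = [-4/5 -3/5 0 0; -24/85 32/85 -15/17 0; 9/17 -12/17 -8/17 0; 0 0 0 1]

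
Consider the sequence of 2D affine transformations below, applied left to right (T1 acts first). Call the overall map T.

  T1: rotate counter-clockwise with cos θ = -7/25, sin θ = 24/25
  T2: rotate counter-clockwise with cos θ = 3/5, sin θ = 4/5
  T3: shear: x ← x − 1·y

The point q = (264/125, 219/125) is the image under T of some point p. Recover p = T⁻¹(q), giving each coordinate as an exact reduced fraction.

T1 = [-7/25 -24/25 0; 24/25 -7/25 0; 0 0 1]
T2·T1 = [-117/125 -44/125 0; 44/125 -117/125 0; 0 0 1]
T3·…·T1 = [-161/125 73/125 0; 44/125 -117/125 0; 0 0 1]
det M = 1; M⁻¹ = [-117/125 -73/125 0; -44/125 -161/125 0; 0 0 1]
M⁻¹ · (264/125, 219/125)ᵀ = (-3, -3)ᵀ

p = (-3, -3)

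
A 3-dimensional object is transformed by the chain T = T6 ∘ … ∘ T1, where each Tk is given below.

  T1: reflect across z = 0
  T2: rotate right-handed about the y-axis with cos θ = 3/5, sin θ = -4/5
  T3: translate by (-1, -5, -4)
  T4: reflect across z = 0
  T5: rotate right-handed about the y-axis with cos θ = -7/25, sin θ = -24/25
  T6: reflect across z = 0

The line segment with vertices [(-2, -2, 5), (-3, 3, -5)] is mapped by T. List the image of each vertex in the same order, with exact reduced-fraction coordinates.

T1 reflect across z = 0: (-2, -2, 5) → (-2, -2, -5); (-3, 3, -5) → (-3, 3, 5)
T2 rotate right-handed about the y-axis with cos θ = 3/5, sin θ = -4/5: (-2, -2, -5) → (14/5, -2, -23/5); (-3, 3, 5) → (-29/5, 3, 3/5)
T3 translate by (-1, -5, -4): (14/5, -2, -23/5) → (9/5, -7, -43/5); (-29/5, 3, 3/5) → (-34/5, -2, -17/5)
T4 reflect across z = 0: (9/5, -7, -43/5) → (9/5, -7, 43/5); (-34/5, -2, -17/5) → (-34/5, -2, 17/5)
T5 rotate right-handed about the y-axis with cos θ = -7/25, sin θ = -24/25: (9/5, -7, 43/5) → (-219/25, -7, -17/25); (-34/5, -2, 17/5) → (-34/25, -2, -187/25)
T6 reflect across z = 0: (-219/25, -7, -17/25) → (-219/25, -7, 17/25); (-34/25, -2, -187/25) → (-34/25, -2, 187/25)

image vertices: (-219/25, -7, 17/25), (-34/25, -2, 187/25)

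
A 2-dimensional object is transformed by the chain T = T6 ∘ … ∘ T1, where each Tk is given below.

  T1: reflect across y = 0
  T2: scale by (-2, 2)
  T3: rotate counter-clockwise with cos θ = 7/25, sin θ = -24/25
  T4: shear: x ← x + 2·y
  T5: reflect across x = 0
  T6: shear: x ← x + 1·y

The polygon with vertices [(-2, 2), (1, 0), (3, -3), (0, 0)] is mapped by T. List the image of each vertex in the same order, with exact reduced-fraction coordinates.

image vertices: (192/25, -124/25), (-34/25, 48/25), (-288/25, 186/25), (0, 0)

T1 reflect across y = 0: (-2, 2) → (-2, -2); (1, 0) → (1, 0); (3, -3) → (3, 3); (0, 0) → (0, 0)
T2 scale by (-2, 2): (-2, -2) → (4, -4); (1, 0) → (-2, 0); (3, 3) → (-6, 6); (0, 0) → (0, 0)
T3 rotate counter-clockwise with cos θ = 7/25, sin θ = -24/25: (4, -4) → (-68/25, -124/25); (-2, 0) → (-14/25, 48/25); (-6, 6) → (102/25, 186/25); (0, 0) → (0, 0)
T4 shear: x ← x + 2·y: (-68/25, -124/25) → (-316/25, -124/25); (-14/25, 48/25) → (82/25, 48/25); (102/25, 186/25) → (474/25, 186/25); (0, 0) → (0, 0)
T5 reflect across x = 0: (-316/25, -124/25) → (316/25, -124/25); (82/25, 48/25) → (-82/25, 48/25); (474/25, 186/25) → (-474/25, 186/25); (0, 0) → (0, 0)
T6 shear: x ← x + 1·y: (316/25, -124/25) → (192/25, -124/25); (-82/25, 48/25) → (-34/25, 48/25); (-474/25, 186/25) → (-288/25, 186/25); (0, 0) → (0, 0)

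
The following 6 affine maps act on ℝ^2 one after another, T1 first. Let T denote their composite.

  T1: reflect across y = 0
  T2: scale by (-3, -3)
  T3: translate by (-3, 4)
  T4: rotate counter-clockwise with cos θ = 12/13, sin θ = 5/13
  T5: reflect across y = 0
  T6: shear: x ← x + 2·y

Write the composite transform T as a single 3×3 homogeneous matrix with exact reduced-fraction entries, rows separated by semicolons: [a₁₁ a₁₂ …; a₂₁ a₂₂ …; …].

T = [-6/13 -87/13 -122/13; 15/13 -36/13 -33/13; 0 0 1]

T1 = [1 0 0; 0 -1 0; 0 0 1]
T2·T1 = [-3 0 0; 0 3 0; 0 0 1]
T3·…·T1 = [-3 0 -3; 0 3 4; 0 0 1]
T4·…·T1 = [-36/13 -15/13 -56/13; -15/13 36/13 33/13; 0 0 1]
T5·…·T1 = [-36/13 -15/13 -56/13; 15/13 -36/13 -33/13; 0 0 1]
T6·…·T1 = [-6/13 -87/13 -122/13; 15/13 -36/13 -33/13; 0 0 1]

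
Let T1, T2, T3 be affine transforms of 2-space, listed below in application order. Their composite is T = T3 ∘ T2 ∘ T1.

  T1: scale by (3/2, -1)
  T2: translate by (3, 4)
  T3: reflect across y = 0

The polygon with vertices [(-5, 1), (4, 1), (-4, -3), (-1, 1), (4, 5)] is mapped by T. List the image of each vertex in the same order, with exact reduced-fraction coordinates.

T1 scale by (3/2, -1): (-5, 1) → (-15/2, -1); (4, 1) → (6, -1); (-4, -3) → (-6, 3); (-1, 1) → (-3/2, -1); (4, 5) → (6, -5)
T2 translate by (3, 4): (-15/2, -1) → (-9/2, 3); (6, -1) → (9, 3); (-6, 3) → (-3, 7); (-3/2, -1) → (3/2, 3); (6, -5) → (9, -1)
T3 reflect across y = 0: (-9/2, 3) → (-9/2, -3); (9, 3) → (9, -3); (-3, 7) → (-3, -7); (3/2, 3) → (3/2, -3); (9, -1) → (9, 1)

image vertices: (-9/2, -3), (9, -3), (-3, -7), (3/2, -3), (9, 1)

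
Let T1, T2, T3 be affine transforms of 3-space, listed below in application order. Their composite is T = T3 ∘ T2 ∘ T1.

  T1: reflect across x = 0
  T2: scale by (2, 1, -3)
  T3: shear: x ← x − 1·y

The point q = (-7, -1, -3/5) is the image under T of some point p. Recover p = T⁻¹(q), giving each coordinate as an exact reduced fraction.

T1 = [-1 0 0 0; 0 1 0 0; 0 0 1 0; 0 0 0 1]
T2·T1 = [-2 0 0 0; 0 1 0 0; 0 0 -3 0; 0 0 0 1]
T3·…·T1 = [-2 -1 0 0; 0 1 0 0; 0 0 -3 0; 0 0 0 1]
det M = 6; M⁻¹ = [-1/2 -1/2 0 0; 0 1 0 0; 0 0 -1/3 0; 0 0 0 1]
M⁻¹ · (-7, -1, -3/5)ᵀ = (4, -1, 1/5)ᵀ

p = (4, -1, 1/5)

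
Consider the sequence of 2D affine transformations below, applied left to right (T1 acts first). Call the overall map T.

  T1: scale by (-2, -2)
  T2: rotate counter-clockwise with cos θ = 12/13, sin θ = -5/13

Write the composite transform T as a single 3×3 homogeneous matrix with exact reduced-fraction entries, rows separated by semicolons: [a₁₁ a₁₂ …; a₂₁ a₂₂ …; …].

T1 = [-2 0 0; 0 -2 0; 0 0 1]
T2·T1 = [-24/13 -10/13 0; 10/13 -24/13 0; 0 0 1]

T = [-24/13 -10/13 0; 10/13 -24/13 0; 0 0 1]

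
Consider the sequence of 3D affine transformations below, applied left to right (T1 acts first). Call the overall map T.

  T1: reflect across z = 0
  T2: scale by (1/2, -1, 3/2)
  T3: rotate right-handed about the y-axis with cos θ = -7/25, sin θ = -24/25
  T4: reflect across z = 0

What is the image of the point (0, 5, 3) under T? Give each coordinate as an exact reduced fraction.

T1 reflect across z = 0: (0, 5, 3) → (0, 5, -3)
T2 scale by (1/2, -1, 3/2): (0, 5, -3) → (0, -5, -9/2)
T3 rotate right-handed about the y-axis with cos θ = -7/25, sin θ = -24/25: (0, -5, -9/2) → (108/25, -5, 63/50)
T4 reflect across z = 0: (108/25, -5, 63/50) → (108/25, -5, -63/50)

T(p) = (108/25, -5, -63/50)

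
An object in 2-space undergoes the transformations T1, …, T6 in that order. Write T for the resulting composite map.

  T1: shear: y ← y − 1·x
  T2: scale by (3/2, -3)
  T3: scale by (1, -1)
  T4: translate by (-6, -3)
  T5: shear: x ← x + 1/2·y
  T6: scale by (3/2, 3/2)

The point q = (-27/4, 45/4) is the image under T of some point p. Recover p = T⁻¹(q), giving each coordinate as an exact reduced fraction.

p = (-3/2, 2)

T1 = [1 0 0; -1 1 0; 0 0 1]
T2·T1 = [3/2 0 0; 3 -3 0; 0 0 1]
T3·…·T1 = [3/2 0 0; -3 3 0; 0 0 1]
T4·…·T1 = [3/2 0 -6; -3 3 -3; 0 0 1]
T5·…·T1 = [0 3/2 -15/2; -3 3 -3; 0 0 1]
T6·…·T1 = [0 9/4 -45/4; -9/2 9/2 -9/2; 0 0 1]
det M = 81/8; M⁻¹ = [4/9 -2/9 4; 4/9 0 5; 0 0 1]
M⁻¹ · (-27/4, 45/4)ᵀ = (-3/2, 2)ᵀ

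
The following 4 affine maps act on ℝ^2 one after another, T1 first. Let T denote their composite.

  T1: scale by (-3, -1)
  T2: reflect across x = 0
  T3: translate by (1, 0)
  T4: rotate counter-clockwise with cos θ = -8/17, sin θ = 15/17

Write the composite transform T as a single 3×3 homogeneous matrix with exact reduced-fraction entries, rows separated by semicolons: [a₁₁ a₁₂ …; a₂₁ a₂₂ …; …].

T = [-24/17 15/17 -8/17; 45/17 8/17 15/17; 0 0 1]

T1 = [-3 0 0; 0 -1 0; 0 0 1]
T2·T1 = [3 0 0; 0 -1 0; 0 0 1]
T3·…·T1 = [3 0 1; 0 -1 0; 0 0 1]
T4·…·T1 = [-24/17 15/17 -8/17; 45/17 8/17 15/17; 0 0 1]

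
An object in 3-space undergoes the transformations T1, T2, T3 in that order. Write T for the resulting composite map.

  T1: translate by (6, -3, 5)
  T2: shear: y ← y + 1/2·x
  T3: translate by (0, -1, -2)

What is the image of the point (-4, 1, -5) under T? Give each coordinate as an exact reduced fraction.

T1 translate by (6, -3, 5): (-4, 1, -5) → (2, -2, 0)
T2 shear: y ← y + 1/2·x: (2, -2, 0) → (2, -1, 0)
T3 translate by (0, -1, -2): (2, -1, 0) → (2, -2, -2)

T(p) = (2, -2, -2)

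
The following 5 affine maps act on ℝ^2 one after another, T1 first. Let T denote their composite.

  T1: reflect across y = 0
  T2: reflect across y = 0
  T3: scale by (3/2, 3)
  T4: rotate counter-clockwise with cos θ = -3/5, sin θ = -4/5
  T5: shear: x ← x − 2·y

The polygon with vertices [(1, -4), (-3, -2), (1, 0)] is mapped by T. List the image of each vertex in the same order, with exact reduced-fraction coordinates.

T1 reflect across y = 0: (1, -4) → (1, 4); (-3, -2) → (-3, 2); (1, 0) → (1, 0)
T2 reflect across y = 0: (1, 4) → (1, -4); (-3, 2) → (-3, -2); (1, 0) → (1, 0)
T3 scale by (3/2, 3): (1, -4) → (3/2, -12); (-3, -2) → (-9/2, -6); (1, 0) → (3/2, 0)
T4 rotate counter-clockwise with cos θ = -3/5, sin θ = -4/5: (3/2, -12) → (-21/2, 6); (-9/2, -6) → (-21/10, 36/5); (3/2, 0) → (-9/10, -6/5)
T5 shear: x ← x − 2·y: (-21/2, 6) → (-45/2, 6); (-21/10, 36/5) → (-33/2, 36/5); (-9/10, -6/5) → (3/2, -6/5)

image vertices: (-45/2, 6), (-33/2, 36/5), (3/2, -6/5)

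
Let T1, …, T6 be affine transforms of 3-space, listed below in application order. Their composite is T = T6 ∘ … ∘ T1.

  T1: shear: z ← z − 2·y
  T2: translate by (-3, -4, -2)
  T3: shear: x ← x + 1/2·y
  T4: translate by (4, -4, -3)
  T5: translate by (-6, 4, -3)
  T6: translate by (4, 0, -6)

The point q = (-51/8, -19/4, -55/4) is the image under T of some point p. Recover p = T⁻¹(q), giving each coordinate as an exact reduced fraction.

p = (-3, -3/4, -5/4)

T1 = [1 0 0 0; 0 1 0 0; 0 -2 1 0; 0 0 0 1]
T2·T1 = [1 0 0 -3; 0 1 0 -4; 0 -2 1 -2; 0 0 0 1]
T3·…·T1 = [1 1/2 0 -5; 0 1 0 -4; 0 -2 1 -2; 0 0 0 1]
T4·…·T1 = [1 1/2 0 -1; 0 1 0 -8; 0 -2 1 -5; 0 0 0 1]
T5·…·T1 = [1 1/2 0 -7; 0 1 0 -4; 0 -2 1 -8; 0 0 0 1]
T6·…·T1 = [1 1/2 0 -3; 0 1 0 -4; 0 -2 1 -14; 0 0 0 1]
det M = 1; M⁻¹ = [1 -1/2 0 1; 0 1 0 4; 0 2 1 22; 0 0 0 1]
M⁻¹ · (-51/8, -19/4, -55/4)ᵀ = (-3, -3/4, -5/4)ᵀ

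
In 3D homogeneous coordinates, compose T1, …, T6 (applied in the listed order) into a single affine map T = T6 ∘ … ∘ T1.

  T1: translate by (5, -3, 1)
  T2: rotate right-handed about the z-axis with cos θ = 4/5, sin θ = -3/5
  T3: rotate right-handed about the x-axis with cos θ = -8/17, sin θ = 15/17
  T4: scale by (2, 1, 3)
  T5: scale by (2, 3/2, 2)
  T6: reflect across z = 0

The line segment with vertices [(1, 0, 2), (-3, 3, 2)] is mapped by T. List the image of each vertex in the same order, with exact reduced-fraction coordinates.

T1 translate by (5, -3, 1): (1, 0, 2) → (6, -3, 3); (-3, 3, 2) → (2, 0, 3)
T2 rotate right-handed about the z-axis with cos θ = 4/5, sin θ = -3/5: (6, -3, 3) → (3, -6, 3); (2, 0, 3) → (8/5, -6/5, 3)
T3 rotate right-handed about the x-axis with cos θ = -8/17, sin θ = 15/17: (3, -6, 3) → (3, 3/17, -114/17); (8/5, -6/5, 3) → (8/5, -177/85, -42/17)
T4 scale by (2, 1, 3): (3, 3/17, -114/17) → (6, 3/17, -342/17); (8/5, -177/85, -42/17) → (16/5, -177/85, -126/17)
T5 scale by (2, 3/2, 2): (6, 3/17, -342/17) → (12, 9/34, -684/17); (16/5, -177/85, -126/17) → (32/5, -531/170, -252/17)
T6 reflect across z = 0: (12, 9/34, -684/17) → (12, 9/34, 684/17); (32/5, -531/170, -252/17) → (32/5, -531/170, 252/17)

image vertices: (12, 9/34, 684/17), (32/5, -531/170, 252/17)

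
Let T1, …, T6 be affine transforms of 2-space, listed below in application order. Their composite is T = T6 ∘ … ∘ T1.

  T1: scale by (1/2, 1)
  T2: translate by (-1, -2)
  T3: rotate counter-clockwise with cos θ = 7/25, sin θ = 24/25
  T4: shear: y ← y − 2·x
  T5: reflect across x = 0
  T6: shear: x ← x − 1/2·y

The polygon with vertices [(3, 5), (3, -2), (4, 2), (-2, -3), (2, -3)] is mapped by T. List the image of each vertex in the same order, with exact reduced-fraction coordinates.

T1 scale by (1/2, 1): (3, 5) → (3/2, 5); (3, -2) → (3/2, -2); (4, 2) → (2, 2); (-2, -3) → (-1, -3); (2, -3) → (1, -3)
T2 translate by (-1, -2): (3/2, 5) → (1/2, 3); (3/2, -2) → (1/2, -4); (2, 2) → (1, 0); (-1, -3) → (-2, -5); (1, -3) → (0, -5)
T3 rotate counter-clockwise with cos θ = 7/25, sin θ = 24/25: (1/2, 3) → (-137/50, 33/25); (1/2, -4) → (199/50, -16/25); (1, 0) → (7/25, 24/25); (-2, -5) → (106/25, -83/25); (0, -5) → (24/5, -7/5)
T4 shear: y ← y − 2·x: (-137/50, 33/25) → (-137/50, 34/5); (199/50, -16/25) → (199/50, -43/5); (7/25, 24/25) → (7/25, 2/5); (106/25, -83/25) → (106/25, -59/5); (24/5, -7/5) → (24/5, -11)
T5 reflect across x = 0: (-137/50, 34/5) → (137/50, 34/5); (199/50, -43/5) → (-199/50, -43/5); (7/25, 2/5) → (-7/25, 2/5); (106/25, -59/5) → (-106/25, -59/5); (24/5, -11) → (-24/5, -11)
T6 shear: x ← x − 1/2·y: (137/50, 34/5) → (-33/50, 34/5); (-199/50, -43/5) → (8/25, -43/5); (-7/25, 2/5) → (-12/25, 2/5); (-106/25, -59/5) → (83/50, -59/5); (-24/5, -11) → (7/10, -11)

image vertices: (-33/50, 34/5), (8/25, -43/5), (-12/25, 2/5), (83/50, -59/5), (7/10, -11)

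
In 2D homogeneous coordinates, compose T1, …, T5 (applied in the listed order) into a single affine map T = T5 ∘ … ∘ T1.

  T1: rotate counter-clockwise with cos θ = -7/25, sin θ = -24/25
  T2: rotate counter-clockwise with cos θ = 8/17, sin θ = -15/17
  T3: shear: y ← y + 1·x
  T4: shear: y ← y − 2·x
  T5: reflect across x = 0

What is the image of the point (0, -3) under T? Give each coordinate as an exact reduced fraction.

T(p) = (261/425, 1509/425)

T1 rotate counter-clockwise with cos θ = -7/25, sin θ = -24/25: (0, -3) → (-72/25, 21/25)
T2 rotate counter-clockwise with cos θ = 8/17, sin θ = -15/17: (-72/25, 21/25) → (-261/425, 1248/425)
T3 shear: y ← y + 1·x: (-261/425, 1248/425) → (-261/425, 987/425)
T4 shear: y ← y − 2·x: (-261/425, 987/425) → (-261/425, 1509/425)
T5 reflect across x = 0: (-261/425, 1509/425) → (261/425, 1509/425)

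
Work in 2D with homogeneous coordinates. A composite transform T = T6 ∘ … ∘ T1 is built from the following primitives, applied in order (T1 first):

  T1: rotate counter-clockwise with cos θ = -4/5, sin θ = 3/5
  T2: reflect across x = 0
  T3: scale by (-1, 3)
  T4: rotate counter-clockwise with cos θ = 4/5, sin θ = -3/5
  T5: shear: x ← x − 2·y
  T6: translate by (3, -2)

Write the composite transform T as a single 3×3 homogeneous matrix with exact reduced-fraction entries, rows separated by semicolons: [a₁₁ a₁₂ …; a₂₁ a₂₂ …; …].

T1 = [-4/5 -3/5 0; 3/5 -4/5 0; 0 0 1]
T2·T1 = [4/5 3/5 0; 3/5 -4/5 0; 0 0 1]
T3·…·T1 = [-4/5 -3/5 0; 9/5 -12/5 0; 0 0 1]
T4·…·T1 = [11/25 -48/25 0; 48/25 -39/25 0; 0 0 1]
T5·…·T1 = [-17/5 6/5 0; 48/25 -39/25 0; 0 0 1]
T6·…·T1 = [-17/5 6/5 3; 48/25 -39/25 -2; 0 0 1]

T = [-17/5 6/5 3; 48/25 -39/25 -2; 0 0 1]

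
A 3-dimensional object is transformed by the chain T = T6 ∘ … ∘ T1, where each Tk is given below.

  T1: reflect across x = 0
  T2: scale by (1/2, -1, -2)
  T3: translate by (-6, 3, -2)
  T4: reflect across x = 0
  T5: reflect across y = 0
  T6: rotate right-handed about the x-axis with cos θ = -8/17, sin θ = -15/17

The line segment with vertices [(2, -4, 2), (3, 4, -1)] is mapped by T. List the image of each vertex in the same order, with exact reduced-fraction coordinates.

T1 reflect across x = 0: (2, -4, 2) → (-2, -4, 2); (3, 4, -1) → (-3, 4, -1)
T2 scale by (1/2, -1, -2): (-2, -4, 2) → (-1, 4, -4); (-3, 4, -1) → (-3/2, -4, 2)
T3 translate by (-6, 3, -2): (-1, 4, -4) → (-7, 7, -6); (-3/2, -4, 2) → (-15/2, -1, 0)
T4 reflect across x = 0: (-7, 7, -6) → (7, 7, -6); (-15/2, -1, 0) → (15/2, -1, 0)
T5 reflect across y = 0: (7, 7, -6) → (7, -7, -6); (15/2, -1, 0) → (15/2, 1, 0)
T6 rotate right-handed about the x-axis with cos θ = -8/17, sin θ = -15/17: (7, -7, -6) → (7, -2, 9); (15/2, 1, 0) → (15/2, -8/17, -15/17)

image vertices: (7, -2, 9), (15/2, -8/17, -15/17)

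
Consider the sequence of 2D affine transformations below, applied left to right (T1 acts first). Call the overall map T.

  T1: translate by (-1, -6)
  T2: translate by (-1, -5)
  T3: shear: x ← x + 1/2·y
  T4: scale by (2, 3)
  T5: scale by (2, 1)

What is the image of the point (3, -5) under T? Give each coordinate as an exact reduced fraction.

T1 translate by (-1, -6): (3, -5) → (2, -11)
T2 translate by (-1, -5): (2, -11) → (1, -16)
T3 shear: x ← x + 1/2·y: (1, -16) → (-7, -16)
T4 scale by (2, 3): (-7, -16) → (-14, -48)
T5 scale by (2, 1): (-14, -48) → (-28, -48)

T(p) = (-28, -48)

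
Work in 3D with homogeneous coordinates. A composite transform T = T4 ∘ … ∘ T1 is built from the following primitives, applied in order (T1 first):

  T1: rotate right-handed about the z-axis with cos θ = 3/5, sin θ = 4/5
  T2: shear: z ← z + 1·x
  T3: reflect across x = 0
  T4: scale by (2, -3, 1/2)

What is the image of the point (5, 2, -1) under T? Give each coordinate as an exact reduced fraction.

T1 rotate right-handed about the z-axis with cos θ = 3/5, sin θ = 4/5: (5, 2, -1) → (7/5, 26/5, -1)
T2 shear: z ← z + 1·x: (7/5, 26/5, -1) → (7/5, 26/5, 2/5)
T3 reflect across x = 0: (7/5, 26/5, 2/5) → (-7/5, 26/5, 2/5)
T4 scale by (2, -3, 1/2): (-7/5, 26/5, 2/5) → (-14/5, -78/5, 1/5)

T(p) = (-14/5, -78/5, 1/5)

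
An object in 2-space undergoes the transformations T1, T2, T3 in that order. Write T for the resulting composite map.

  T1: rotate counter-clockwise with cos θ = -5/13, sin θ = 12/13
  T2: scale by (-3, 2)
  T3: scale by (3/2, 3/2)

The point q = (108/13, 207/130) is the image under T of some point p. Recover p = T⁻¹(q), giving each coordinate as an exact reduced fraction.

T1 = [-5/13 -12/13 0; 12/13 -5/13 0; 0 0 1]
T2·T1 = [15/13 36/13 0; 24/13 -10/13 0; 0 0 1]
T3·…·T1 = [45/26 54/13 0; 36/13 -15/13 0; 0 0 1]
det M = -27/2; M⁻¹ = [10/117 4/13 0; 8/39 -5/39 0; 0 0 1]
M⁻¹ · (108/13, 207/130)ᵀ = (6/5, 3/2)ᵀ

p = (6/5, 3/2)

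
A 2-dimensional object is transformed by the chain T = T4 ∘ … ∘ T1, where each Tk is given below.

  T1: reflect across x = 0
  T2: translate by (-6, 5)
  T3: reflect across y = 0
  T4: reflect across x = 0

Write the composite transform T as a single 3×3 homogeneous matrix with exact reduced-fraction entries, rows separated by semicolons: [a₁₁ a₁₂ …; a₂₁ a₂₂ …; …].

T = [1 0 6; 0 -1 -5; 0 0 1]

T1 = [-1 0 0; 0 1 0; 0 0 1]
T2·T1 = [-1 0 -6; 0 1 5; 0 0 1]
T3·…·T1 = [-1 0 -6; 0 -1 -5; 0 0 1]
T4·…·T1 = [1 0 6; 0 -1 -5; 0 0 1]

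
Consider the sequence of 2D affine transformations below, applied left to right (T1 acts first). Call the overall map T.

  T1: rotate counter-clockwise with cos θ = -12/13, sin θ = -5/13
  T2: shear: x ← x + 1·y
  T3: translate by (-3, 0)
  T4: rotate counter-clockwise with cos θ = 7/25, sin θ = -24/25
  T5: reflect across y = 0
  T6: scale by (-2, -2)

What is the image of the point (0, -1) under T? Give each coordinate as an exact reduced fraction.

T1 rotate counter-clockwise with cos θ = -12/13, sin θ = -5/13: (0, -1) → (-5/13, 12/13)
T2 shear: x ← x + 1·y: (-5/13, 12/13) → (7/13, 12/13)
T3 translate by (-3, 0): (7/13, 12/13) → (-32/13, 12/13)
T4 rotate counter-clockwise with cos θ = 7/25, sin θ = -24/25: (-32/13, 12/13) → (64/325, 852/325)
T5 reflect across y = 0: (64/325, 852/325) → (64/325, -852/325)
T6 scale by (-2, -2): (64/325, -852/325) → (-128/325, 1704/325)

T(p) = (-128/325, 1704/325)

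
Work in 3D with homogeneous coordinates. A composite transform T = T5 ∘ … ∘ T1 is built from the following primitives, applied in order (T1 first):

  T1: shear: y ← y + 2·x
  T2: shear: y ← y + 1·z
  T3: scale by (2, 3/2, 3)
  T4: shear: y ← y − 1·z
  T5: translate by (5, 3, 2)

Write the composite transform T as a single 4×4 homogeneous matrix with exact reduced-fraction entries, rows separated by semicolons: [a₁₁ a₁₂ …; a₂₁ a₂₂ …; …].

T = [2 0 0 5; 3 3/2 -3/2 3; 0 0 3 2; 0 0 0 1]

T1 = [1 0 0 0; 2 1 0 0; 0 0 1 0; 0 0 0 1]
T2·T1 = [1 0 0 0; 2 1 1 0; 0 0 1 0; 0 0 0 1]
T3·…·T1 = [2 0 0 0; 3 3/2 3/2 0; 0 0 3 0; 0 0 0 1]
T4·…·T1 = [2 0 0 0; 3 3/2 -3/2 0; 0 0 3 0; 0 0 0 1]
T5·…·T1 = [2 0 0 5; 3 3/2 -3/2 3; 0 0 3 2; 0 0 0 1]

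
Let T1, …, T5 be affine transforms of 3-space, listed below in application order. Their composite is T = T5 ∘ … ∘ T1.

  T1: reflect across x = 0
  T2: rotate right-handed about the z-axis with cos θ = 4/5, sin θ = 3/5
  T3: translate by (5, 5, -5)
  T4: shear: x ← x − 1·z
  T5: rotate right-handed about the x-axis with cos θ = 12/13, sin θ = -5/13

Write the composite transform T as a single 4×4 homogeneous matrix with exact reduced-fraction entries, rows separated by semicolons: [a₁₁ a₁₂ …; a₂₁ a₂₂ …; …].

T1 = [-1 0 0 0; 0 1 0 0; 0 0 1 0; 0 0 0 1]
T2·T1 = [-4/5 -3/5 0 0; -3/5 4/5 0 0; 0 0 1 0; 0 0 0 1]
T3·…·T1 = [-4/5 -3/5 0 5; -3/5 4/5 0 5; 0 0 1 -5; 0 0 0 1]
T4·…·T1 = [-4/5 -3/5 -1 10; -3/5 4/5 0 5; 0 0 1 -5; 0 0 0 1]
T5·…·T1 = [-4/5 -3/5 -1 10; -36/65 48/65 5/13 35/13; 3/13 -4/13 12/13 -85/13; 0 0 0 1]

T = [-4/5 -3/5 -1 10; -36/65 48/65 5/13 35/13; 3/13 -4/13 12/13 -85/13; 0 0 0 1]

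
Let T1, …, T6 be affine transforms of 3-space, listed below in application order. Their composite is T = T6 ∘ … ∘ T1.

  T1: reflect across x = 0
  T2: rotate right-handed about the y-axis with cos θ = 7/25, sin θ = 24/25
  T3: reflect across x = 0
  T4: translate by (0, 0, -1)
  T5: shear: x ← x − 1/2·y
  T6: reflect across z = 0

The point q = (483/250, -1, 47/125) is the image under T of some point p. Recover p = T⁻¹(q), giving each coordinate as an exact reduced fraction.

T1 = [-1 0 0 0; 0 1 0 0; 0 0 1 0; 0 0 0 1]
T2·T1 = [-7/25 0 24/25 0; 0 1 0 0; 24/25 0 7/25 0; 0 0 0 1]
T3·…·T1 = [7/25 0 -24/25 0; 0 1 0 0; 24/25 0 7/25 0; 0 0 0 1]
T4·…·T1 = [7/25 0 -24/25 0; 0 1 0 0; 24/25 0 7/25 -1; 0 0 0 1]
T5·…·T1 = [7/25 -1/2 -24/25 0; 0 1 0 0; 24/25 0 7/25 -1; 0 0 0 1]
T6·…·T1 = [7/25 -1/2 -24/25 0; 0 1 0 0; -24/25 0 -7/25 1; 0 0 0 1]
det M = -1; M⁻¹ = [7/25 7/50 -24/25 24/25; 0 1 0 0; -24/25 -12/25 -7/25 7/25; 0 0 0 1]
M⁻¹ · (483/250, -1, 47/125)ᵀ = (1, -1, -6/5)ᵀ

p = (1, -1, -6/5)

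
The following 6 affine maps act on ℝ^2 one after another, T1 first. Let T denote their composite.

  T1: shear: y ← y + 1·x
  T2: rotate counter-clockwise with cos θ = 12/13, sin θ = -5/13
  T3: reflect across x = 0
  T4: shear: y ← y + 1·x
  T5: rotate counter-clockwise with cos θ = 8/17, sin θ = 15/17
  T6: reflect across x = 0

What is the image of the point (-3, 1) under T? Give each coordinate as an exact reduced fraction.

T1 shear: y ← y + 1·x: (-3, 1) → (-3, -2)
T2 rotate counter-clockwise with cos θ = 12/13, sin θ = -5/13: (-3, -2) → (-46/13, -9/13)
T3 reflect across x = 0: (-46/13, -9/13) → (46/13, -9/13)
T4 shear: y ← y + 1·x: (46/13, -9/13) → (46/13, 37/13)
T5 rotate counter-clockwise with cos θ = 8/17, sin θ = 15/17: (46/13, 37/13) → (-11/13, 58/13)
T6 reflect across x = 0: (-11/13, 58/13) → (11/13, 58/13)

T(p) = (11/13, 58/13)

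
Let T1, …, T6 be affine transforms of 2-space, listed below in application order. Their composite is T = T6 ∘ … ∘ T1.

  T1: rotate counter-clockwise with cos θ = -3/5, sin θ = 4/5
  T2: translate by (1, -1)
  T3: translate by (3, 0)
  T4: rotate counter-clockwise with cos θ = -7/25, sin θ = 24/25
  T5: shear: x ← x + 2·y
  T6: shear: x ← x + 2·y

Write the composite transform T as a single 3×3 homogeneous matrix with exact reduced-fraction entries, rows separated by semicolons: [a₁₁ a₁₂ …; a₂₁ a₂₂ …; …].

T1 = [-3/5 -4/5 0; 4/5 -3/5 0; 0 0 1]
T2·T1 = [-3/5 -4/5 1; 4/5 -3/5 -1; 0 0 1]
T3·…·T1 = [-3/5 -4/5 4; 4/5 -3/5 -1; 0 0 1]
T4·…·T1 = [-3/5 4/5 -4/25; -4/5 -3/5 103/25; 0 0 1]
T5·…·T1 = [-11/5 -2/5 202/25; -4/5 -3/5 103/25; 0 0 1]
T6·…·T1 = [-19/5 -8/5 408/25; -4/5 -3/5 103/25; 0 0 1]

T = [-19/5 -8/5 408/25; -4/5 -3/5 103/25; 0 0 1]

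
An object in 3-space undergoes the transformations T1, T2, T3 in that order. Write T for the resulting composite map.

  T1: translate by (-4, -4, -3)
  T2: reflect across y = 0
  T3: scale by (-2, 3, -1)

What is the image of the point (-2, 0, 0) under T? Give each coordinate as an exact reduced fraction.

T1 translate by (-4, -4, -3): (-2, 0, 0) → (-6, -4, -3)
T2 reflect across y = 0: (-6, -4, -3) → (-6, 4, -3)
T3 scale by (-2, 3, -1): (-6, 4, -3) → (12, 12, 3)

T(p) = (12, 12, 3)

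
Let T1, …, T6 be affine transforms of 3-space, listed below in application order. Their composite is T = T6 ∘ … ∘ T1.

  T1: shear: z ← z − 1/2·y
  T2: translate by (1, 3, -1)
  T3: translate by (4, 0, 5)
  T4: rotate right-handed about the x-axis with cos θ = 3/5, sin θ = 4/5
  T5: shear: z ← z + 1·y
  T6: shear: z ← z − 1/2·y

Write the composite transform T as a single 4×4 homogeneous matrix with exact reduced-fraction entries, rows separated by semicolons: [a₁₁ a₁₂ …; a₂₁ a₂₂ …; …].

T1 = [1 0 0 0; 0 1 0 0; 0 -1/2 1 0; 0 0 0 1]
T2·T1 = [1 0 0 1; 0 1 0 3; 0 -1/2 1 -1; 0 0 0 1]
T3·…·T1 = [1 0 0 5; 0 1 0 3; 0 -1/2 1 4; 0 0 0 1]
T4·…·T1 = [1 0 0 5; 0 1 -4/5 -7/5; 0 1/2 3/5 24/5; 0 0 0 1]
T5·…·T1 = [1 0 0 5; 0 1 -4/5 -7/5; 0 3/2 -1/5 17/5; 0 0 0 1]
T6·…·T1 = [1 0 0 5; 0 1 -4/5 -7/5; 0 1 1/5 41/10; 0 0 0 1]

T = [1 0 0 5; 0 1 -4/5 -7/5; 0 1 1/5 41/10; 0 0 0 1]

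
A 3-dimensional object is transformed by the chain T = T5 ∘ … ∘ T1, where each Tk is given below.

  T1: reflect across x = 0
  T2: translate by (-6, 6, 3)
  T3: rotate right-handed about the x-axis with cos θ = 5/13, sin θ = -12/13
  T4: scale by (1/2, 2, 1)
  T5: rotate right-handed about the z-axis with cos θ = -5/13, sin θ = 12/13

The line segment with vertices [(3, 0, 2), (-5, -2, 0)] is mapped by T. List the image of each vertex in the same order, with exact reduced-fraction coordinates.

T1 reflect across x = 0: (3, 0, 2) → (-3, 0, 2); (-5, -2, 0) → (5, -2, 0)
T2 translate by (-6, 6, 3): (-3, 0, 2) → (-9, 6, 5); (5, -2, 0) → (-1, 4, 3)
T3 rotate right-handed about the x-axis with cos θ = 5/13, sin θ = -12/13: (-9, 6, 5) → (-9, 90/13, -47/13); (-1, 4, 3) → (-1, 56/13, -33/13)
T4 scale by (1/2, 2, 1): (-9, 90/13, -47/13) → (-9/2, 180/13, -47/13); (-1, 56/13, -33/13) → (-1/2, 112/13, -33/13)
T5 rotate right-handed about the z-axis with cos θ = -5/13, sin θ = 12/13: (-9/2, 180/13, -47/13) → (-3735/338, -1602/169, -47/13); (-1/2, 112/13, -33/13) → (-2623/338, -638/169, -33/13)

image vertices: (-3735/338, -1602/169, -47/13), (-2623/338, -638/169, -33/13)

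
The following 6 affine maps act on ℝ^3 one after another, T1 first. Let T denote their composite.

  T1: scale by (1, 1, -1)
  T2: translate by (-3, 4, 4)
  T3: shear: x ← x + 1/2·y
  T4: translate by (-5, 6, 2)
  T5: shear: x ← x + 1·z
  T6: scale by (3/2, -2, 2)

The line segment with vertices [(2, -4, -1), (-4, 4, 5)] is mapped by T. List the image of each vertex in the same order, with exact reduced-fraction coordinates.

image vertices: (3/2, -12, 14), (-21/2, -28, 2)

T1 scale by (1, 1, -1): (2, -4, -1) → (2, -4, 1); (-4, 4, 5) → (-4, 4, -5)
T2 translate by (-3, 4, 4): (2, -4, 1) → (-1, 0, 5); (-4, 4, -5) → (-7, 8, -1)
T3 shear: x ← x + 1/2·y: (-1, 0, 5) → (-1, 0, 5); (-7, 8, -1) → (-3, 8, -1)
T4 translate by (-5, 6, 2): (-1, 0, 5) → (-6, 6, 7); (-3, 8, -1) → (-8, 14, 1)
T5 shear: x ← x + 1·z: (-6, 6, 7) → (1, 6, 7); (-8, 14, 1) → (-7, 14, 1)
T6 scale by (3/2, -2, 2): (1, 6, 7) → (3/2, -12, 14); (-7, 14, 1) → (-21/2, -28, 2)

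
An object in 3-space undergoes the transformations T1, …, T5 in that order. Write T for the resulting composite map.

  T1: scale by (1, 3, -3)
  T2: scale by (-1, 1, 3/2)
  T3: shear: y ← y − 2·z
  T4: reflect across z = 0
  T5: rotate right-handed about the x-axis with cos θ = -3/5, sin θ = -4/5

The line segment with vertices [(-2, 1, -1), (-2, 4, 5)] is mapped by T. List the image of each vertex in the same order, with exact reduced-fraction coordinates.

image vertices: (2, 0, 15/2), (2, -81/5, -591/10)

T1 scale by (1, 3, -3): (-2, 1, -1) → (-2, 3, 3); (-2, 4, 5) → (-2, 12, -15)
T2 scale by (-1, 1, 3/2): (-2, 3, 3) → (2, 3, 9/2); (-2, 12, -15) → (2, 12, -45/2)
T3 shear: y ← y − 2·z: (2, 3, 9/2) → (2, -6, 9/2); (2, 12, -45/2) → (2, 57, -45/2)
T4 reflect across z = 0: (2, -6, 9/2) → (2, -6, -9/2); (2, 57, -45/2) → (2, 57, 45/2)
T5 rotate right-handed about the x-axis with cos θ = -3/5, sin θ = -4/5: (2, -6, -9/2) → (2, 0, 15/2); (2, 57, 45/2) → (2, -81/5, -591/10)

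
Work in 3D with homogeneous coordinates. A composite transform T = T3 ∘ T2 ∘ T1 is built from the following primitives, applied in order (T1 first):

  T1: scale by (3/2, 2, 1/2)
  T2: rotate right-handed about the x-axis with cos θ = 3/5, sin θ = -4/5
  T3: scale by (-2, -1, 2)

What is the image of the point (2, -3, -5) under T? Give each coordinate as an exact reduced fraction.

T(p) = (-6, 28/5, 33/5)

T1 scale by (3/2, 2, 1/2): (2, -3, -5) → (3, -6, -5/2)
T2 rotate right-handed about the x-axis with cos θ = 3/5, sin θ = -4/5: (3, -6, -5/2) → (3, -28/5, 33/10)
T3 scale by (-2, -1, 2): (3, -28/5, 33/10) → (-6, 28/5, 33/5)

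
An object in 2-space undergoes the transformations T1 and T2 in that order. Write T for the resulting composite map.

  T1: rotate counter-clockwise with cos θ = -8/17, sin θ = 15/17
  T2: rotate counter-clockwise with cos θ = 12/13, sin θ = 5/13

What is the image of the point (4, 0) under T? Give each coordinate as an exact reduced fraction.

T1 rotate counter-clockwise with cos θ = -8/17, sin θ = 15/17: (4, 0) → (-32/17, 60/17)
T2 rotate counter-clockwise with cos θ = 12/13, sin θ = 5/13: (-32/17, 60/17) → (-684/221, 560/221)

T(p) = (-684/221, 560/221)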